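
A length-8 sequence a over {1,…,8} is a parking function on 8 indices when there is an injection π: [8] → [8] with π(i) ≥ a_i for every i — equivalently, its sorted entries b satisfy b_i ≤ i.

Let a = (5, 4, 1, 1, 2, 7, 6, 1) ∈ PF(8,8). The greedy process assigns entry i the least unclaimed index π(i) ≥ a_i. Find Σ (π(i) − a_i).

9

Σπ = 36 ({1..8} each once); Σa = 5+4+1+1+2+7+6+1 = 27; disp = 36−27 = 9.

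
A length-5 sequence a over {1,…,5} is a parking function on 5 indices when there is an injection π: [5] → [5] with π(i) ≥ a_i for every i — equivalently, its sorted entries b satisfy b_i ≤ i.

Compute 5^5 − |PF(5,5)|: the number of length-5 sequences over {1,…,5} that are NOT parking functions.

Count = (5−5+1)·(5+1)^(5−1) = 1×1296 = 1296 (Konheim–Weiss)
E.g. (5,4,5,1,4) → sorted (1,4,4,5,5): b_2=4>2, not a PF.
So 3125 − 1296 = 1829 fail.

1829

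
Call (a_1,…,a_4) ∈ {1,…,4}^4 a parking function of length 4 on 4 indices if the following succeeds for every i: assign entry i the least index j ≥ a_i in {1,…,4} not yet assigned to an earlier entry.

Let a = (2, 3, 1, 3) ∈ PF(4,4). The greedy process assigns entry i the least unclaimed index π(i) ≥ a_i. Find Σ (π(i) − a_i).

Σπ = 10 ({1..4} each once); Σa = 2+3+1+3 = 9; disp = 10−9 = 1.

1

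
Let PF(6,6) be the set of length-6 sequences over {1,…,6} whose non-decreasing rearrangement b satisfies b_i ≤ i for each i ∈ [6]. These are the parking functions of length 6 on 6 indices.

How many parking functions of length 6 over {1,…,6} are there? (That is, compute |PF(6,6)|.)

|PF(6,6)| = (6+1−6)·(6+1)^{6−1} = 1·16807 = 16807 (Konheim–Weiss)
Check (1,6,3,2,4,1) → sorted (1,1,2,3,4,6): b_i ≤ i ∀i, a PF.

16807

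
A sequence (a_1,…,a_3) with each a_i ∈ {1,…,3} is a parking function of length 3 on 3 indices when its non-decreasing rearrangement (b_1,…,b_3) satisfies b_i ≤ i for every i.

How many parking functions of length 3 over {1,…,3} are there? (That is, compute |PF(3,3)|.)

16

|PF| = 1·4^2 = 1×16 = 16 [KW]
Check (1,2,1) → sorted (1,1,2): b_i ≤ i ∀i, a PF.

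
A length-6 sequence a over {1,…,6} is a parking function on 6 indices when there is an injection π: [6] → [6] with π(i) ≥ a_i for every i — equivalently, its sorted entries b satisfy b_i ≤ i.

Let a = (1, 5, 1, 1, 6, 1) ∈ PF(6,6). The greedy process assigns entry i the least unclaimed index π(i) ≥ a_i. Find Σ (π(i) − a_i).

Σπ = 6·7/2 = 21 (π permutes [6]); Σa = 1+5+1+1+6+1 = 15; disp = 21−15 = 6.

6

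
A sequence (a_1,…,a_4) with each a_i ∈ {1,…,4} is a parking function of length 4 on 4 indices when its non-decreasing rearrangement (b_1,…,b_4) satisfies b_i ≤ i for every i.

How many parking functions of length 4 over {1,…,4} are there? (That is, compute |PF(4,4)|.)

125

|PF| = (4−4+1)·(4+1)^(4−1) = 1 · 125 = 125 (Pollak)
Check (1,1,1,1) → sorted (1,1,1,1): b_i ≤ i ∀i, a PF.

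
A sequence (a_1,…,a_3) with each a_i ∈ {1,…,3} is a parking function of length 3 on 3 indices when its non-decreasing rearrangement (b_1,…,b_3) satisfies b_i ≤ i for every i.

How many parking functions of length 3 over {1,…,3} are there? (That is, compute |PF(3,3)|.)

16

|PF| = 1·4^2 = 1×16 = 16 (Konheim–Weiss)
Example (2,1,2) → sorted (1,2,2): b_i ≤ i ∀i, a PF.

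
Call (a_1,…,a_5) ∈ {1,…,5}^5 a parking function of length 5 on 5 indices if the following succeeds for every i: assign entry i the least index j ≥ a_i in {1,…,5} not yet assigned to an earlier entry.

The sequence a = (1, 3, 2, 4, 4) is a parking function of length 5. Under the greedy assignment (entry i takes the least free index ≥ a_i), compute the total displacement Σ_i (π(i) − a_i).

Σπ(i) = 1+…+5 = 15; Σa = 1+3+2+4+4 = 14; disp = 15−14 = 1.

1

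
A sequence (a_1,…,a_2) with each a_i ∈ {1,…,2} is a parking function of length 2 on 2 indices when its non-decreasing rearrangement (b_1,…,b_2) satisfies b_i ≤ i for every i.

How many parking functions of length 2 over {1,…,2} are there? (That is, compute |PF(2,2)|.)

3

Count = (3−2)·3^(2−1) = 1·3 = 3 (Konheim–Weiss)
E.g. (2,1) → sorted (1,2): b_i ≤ i ∀i, a PF.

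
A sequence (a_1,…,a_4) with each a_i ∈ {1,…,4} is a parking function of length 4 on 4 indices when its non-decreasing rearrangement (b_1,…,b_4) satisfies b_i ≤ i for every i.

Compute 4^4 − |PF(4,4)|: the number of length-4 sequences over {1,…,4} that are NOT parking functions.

131

|PF(4,4)| = (4−4+1)·(4+1)^(4−1) = 1·125 = 125 (Konheim–Weiss)
Example (3,3,3,4) → sorted (3,3,3,4): b_1=3>1, not a PF.
So 256 − 125 = 131 fail.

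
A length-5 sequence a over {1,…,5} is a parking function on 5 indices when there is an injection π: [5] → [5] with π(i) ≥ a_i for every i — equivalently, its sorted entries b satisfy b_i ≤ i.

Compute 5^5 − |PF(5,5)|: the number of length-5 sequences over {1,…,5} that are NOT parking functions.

|PF(5,5)| = (5−5+1)·(5+1)^(5−1) = 1·1296 = 1296 [KW]
Check (5,5,3,4,3) → sorted (3,3,4,5,5): b_1=3>1, not a PF.
So 3125 − 1296 = 1829 fail.

1829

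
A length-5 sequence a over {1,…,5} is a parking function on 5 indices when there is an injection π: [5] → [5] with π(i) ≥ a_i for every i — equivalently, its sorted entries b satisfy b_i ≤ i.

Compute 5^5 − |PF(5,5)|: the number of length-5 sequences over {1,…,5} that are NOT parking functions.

1829

|PF(5,5)| = (6−5)·6^(5−1) = 1 · 1296 = 1296 [KW]
Check (5,5,5,5,2) → sorted (2,5,5,5,5): b_1=2>1, not a PF.
5^5 − 1296 = 3125 − 1296 = 1829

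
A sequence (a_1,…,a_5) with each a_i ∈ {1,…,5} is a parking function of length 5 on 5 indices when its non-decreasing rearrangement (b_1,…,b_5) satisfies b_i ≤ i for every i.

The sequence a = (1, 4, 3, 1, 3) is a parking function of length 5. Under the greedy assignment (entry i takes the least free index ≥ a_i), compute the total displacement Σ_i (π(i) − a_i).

3

Σπ(i) = 1+…+5 = 15; Σa = 1+4+3+1+3 = 12; disp = 15−12 = 3.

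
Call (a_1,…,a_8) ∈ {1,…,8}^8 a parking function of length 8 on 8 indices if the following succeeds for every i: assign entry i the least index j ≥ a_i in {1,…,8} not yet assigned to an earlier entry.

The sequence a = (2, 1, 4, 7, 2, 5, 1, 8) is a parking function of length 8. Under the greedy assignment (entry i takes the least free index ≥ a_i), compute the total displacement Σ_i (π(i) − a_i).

Σπ(i) = 1+…+8 = 36; Σa = 2+1+4+7+2+5+1+8 = 30; disp = 36−30 = 6.

6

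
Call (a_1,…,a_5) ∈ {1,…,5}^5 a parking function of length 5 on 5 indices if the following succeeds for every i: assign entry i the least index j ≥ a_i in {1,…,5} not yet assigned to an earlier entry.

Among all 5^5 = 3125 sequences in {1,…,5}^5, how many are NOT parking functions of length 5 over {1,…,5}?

#PF = (5+1−5)·(5+1)^{5−1} = 1×1296 = 1296 (Pollak)
E.g. (5,5,5,1,2) → sorted (1,2,5,5,5): b_3=5>3, not a PF.
Total 3125; non-PF = 3125−1296 = 1829

1829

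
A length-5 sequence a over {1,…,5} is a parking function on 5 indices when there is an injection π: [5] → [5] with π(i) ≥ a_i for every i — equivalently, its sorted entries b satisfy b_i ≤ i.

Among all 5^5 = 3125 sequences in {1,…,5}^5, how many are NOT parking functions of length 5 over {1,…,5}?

#PF = (5−5+1)·(5+1)^(5−1) = 1 · 1296 = 1296
Check (3,3,3,2,3) → sorted (2,3,3,3,3): b_1=2>1, not a PF.
So 3125 − 1296 = 1829 fail.

1829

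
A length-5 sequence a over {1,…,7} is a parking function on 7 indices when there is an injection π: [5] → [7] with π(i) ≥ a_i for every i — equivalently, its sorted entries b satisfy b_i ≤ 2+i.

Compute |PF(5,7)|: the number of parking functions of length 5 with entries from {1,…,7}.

12288

#PF = (7−5+1)·(7+1)^(5−1) = 3 · 4096 = 12288 (Konheim–Weiss)
E.g. (2,5,2,1,2) → sorted (1,2,2,2,5): b_i ≤ 2+i ∀i, a PF.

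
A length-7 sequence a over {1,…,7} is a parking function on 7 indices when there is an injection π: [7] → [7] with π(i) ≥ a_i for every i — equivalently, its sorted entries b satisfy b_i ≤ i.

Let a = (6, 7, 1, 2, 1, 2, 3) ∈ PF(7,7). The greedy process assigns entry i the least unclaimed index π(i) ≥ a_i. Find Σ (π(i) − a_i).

Σπ = 28 ({1..7} each once); Σa = 6+7+1+2+1+2+3 = 22; disp = 28−22 = 6.

6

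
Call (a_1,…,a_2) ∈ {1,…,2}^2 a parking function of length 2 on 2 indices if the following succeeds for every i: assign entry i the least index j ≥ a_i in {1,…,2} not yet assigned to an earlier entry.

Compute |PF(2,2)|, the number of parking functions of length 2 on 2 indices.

|PF| = (2−2+1)·(2+1)^(2−1) = 1 · 3 = 3 (Pollak)
Example (1,1) → sorted (1,1): b_i ≤ i ∀i, a PF.

3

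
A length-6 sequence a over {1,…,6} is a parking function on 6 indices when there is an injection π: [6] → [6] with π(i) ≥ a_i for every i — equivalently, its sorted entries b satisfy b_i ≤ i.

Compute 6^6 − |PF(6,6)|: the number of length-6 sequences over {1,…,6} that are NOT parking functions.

29849

|PF(6,6)| = 1·7^5 = 1 · 16807 = 16807
Example (4,2,6,5,5,4) → sorted (2,4,4,5,5,6): b_1=2>1, not a PF.
6^6 − 16807 = 46656 − 16807 = 29849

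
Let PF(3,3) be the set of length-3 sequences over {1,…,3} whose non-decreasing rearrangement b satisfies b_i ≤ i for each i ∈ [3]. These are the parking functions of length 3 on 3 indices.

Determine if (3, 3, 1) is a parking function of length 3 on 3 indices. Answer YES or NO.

NO

Order a: b = (1, 3, 3).
  b_1=1 ≤ 1
  b_2=3 > 2
  fails at i=2 ⇒ NO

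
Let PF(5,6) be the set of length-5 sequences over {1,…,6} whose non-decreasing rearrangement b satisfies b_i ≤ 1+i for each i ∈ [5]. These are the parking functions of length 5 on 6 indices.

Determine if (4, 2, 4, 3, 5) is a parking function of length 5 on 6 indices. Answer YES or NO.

YES

Rearranged: b = (2, 3, 4, 4, 5).
  b_1=2 ≤ 2
  b_2=3 ≤ 3
  b_3=4 ≤ 4
  b_4=4 ≤ 5
  b_5=5 ≤ 6
All bounds hold ⇒ YES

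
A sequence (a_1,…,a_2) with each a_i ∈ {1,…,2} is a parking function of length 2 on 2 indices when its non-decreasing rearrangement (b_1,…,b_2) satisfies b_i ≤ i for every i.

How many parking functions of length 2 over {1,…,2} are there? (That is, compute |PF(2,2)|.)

3

|PF| = 1·3^1 = 1×3 = 3 (Konheim–Weiss)
E.g. (1,2) → sorted (1,2): b_i ≤ i ∀i, a PF.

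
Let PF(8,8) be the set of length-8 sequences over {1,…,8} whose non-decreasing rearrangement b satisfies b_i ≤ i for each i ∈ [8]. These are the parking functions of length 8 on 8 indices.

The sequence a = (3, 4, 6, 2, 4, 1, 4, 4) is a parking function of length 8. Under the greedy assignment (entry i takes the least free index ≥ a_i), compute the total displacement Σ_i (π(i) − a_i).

Σπ = 8·9/2 = 36 (π permutes [8]); Σa = 3+4+6+2+4+1+4+4 = 28; disp = 36−28 = 8.

8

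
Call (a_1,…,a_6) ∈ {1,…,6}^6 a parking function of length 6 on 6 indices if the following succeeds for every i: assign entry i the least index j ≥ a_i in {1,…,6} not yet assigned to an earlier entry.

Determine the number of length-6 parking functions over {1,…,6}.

#PF = (6+1−6)·(6+1)^{6−1} = 1 · 16807 = 16807 (Pollak)
Example (1,6,3,2,4,5) → sorted (1,2,3,4,5,6): b_i ≤ i ∀i, a PF.

16807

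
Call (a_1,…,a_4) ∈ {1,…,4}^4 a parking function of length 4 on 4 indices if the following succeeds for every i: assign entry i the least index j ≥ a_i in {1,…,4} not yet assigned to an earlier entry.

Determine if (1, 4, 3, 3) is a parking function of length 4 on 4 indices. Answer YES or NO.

Rearranged: b = (1, 3, 3, 4).
  b_1=1 ≤ 1
  b_2=3 > 2
  fails at i=2 ⇒ NO

NO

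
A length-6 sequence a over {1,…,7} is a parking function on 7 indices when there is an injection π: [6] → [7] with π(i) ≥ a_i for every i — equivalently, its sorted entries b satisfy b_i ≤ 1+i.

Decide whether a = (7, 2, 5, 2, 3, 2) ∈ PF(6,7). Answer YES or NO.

Order a: b = (2, 2, 2, 3, 5, 7).
  b_1=2 ≤ 2
  b_2=2 ≤ 3
  b_3=2 ≤ 4
  b_4=3 ≤ 5
  b_5=5 ≤ 6
  b_6=7 ≤ 7
All bounds hold ⇒ YES

YES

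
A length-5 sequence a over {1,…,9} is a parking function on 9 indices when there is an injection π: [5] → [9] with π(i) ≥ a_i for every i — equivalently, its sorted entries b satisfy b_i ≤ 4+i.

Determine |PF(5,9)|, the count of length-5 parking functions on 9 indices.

50000

Count = 5·10^4 = 5×10000 = 50000
E.g. (5,8,7,1,9) → sorted (1,5,7,8,9): b_i ≤ 4+i ∀i, a PF.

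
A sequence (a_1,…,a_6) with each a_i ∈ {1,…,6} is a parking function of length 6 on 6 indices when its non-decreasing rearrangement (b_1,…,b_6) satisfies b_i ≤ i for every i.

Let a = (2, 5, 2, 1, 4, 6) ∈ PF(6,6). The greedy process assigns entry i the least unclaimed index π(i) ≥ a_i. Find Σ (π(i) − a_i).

Σπ = 21 ({1..6} each once); Σa = 2+5+2+1+4+6 = 20; disp = 21−20 = 1.

1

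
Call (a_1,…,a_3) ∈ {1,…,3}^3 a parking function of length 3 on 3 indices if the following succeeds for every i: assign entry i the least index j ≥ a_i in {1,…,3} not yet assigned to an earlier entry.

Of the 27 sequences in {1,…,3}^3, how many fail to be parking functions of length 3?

11

|PF(3,3)| = 1·4^2 = 1 · 16 = 16 (Konheim–Weiss)
One tuple (3,2,3) → sorted (2,3,3): b_1=2>1, not a PF.
Total 27; non-PF = 27−16 = 11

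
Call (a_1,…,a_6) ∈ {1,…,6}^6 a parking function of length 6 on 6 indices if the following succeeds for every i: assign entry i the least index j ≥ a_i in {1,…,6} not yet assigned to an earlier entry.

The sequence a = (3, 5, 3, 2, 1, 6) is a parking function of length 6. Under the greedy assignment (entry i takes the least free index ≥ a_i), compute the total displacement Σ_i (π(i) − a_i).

Σπ = 21 ({1..6} each once); Σa = 3+5+3+2+1+6 = 20; disp = 21−20 = 1.

1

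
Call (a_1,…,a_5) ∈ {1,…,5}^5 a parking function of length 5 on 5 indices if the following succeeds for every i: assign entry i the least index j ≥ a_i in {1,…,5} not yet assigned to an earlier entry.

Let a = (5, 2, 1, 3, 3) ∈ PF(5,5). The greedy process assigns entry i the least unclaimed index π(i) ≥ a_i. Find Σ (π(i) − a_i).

Σπ = 15 ({1..5} each once); Σa = 5+2+1+3+3 = 14; disp = 15−14 = 1.

1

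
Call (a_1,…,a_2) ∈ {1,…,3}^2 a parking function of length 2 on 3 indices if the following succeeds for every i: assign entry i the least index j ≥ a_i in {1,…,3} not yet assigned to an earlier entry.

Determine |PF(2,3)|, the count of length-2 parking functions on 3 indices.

#PF = (4−2)·4^(2−1) = 2·4 = 8 (Pollak)
One tuple (1,3) → sorted (1,3): b_i ≤ 1+i ∀i, a PF.

8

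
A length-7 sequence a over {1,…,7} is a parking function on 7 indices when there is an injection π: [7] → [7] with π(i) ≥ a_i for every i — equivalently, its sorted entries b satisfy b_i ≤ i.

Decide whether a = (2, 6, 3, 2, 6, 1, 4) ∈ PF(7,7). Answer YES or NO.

Sorted: b = (1, 2, 2, 3, 4, 6, 6).
  b_1=1 ≤ 1
  b_2=2 ≤ 2
  b_3=2 ≤ 3
  b_4=3 ≤ 4
  b_5=4 ≤ 5
  b_6=6 ≤ 6
  b_7=6 ≤ 7
All bounds hold ⇒ YES

YES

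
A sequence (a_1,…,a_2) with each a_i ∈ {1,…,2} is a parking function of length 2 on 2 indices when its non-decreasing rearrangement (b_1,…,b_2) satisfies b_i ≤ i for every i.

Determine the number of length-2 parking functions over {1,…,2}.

3

Count = (2−2+1)·(2+1)^(2−1) = 1·3 = 3
Check (2,1) → sorted (1,2): b_i ≤ i ∀i, a PF.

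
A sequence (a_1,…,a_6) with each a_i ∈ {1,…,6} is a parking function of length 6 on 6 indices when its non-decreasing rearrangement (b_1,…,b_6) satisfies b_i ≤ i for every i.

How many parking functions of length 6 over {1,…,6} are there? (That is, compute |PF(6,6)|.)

|PF| = (6+1−6)·(6+1)^{6−1} = 1×16807 = 16807 (Pollak)
Check (5,3,4,6,2,1) → sorted (1,2,3,4,5,6): b_i ≤ i ∀i, a PF.

16807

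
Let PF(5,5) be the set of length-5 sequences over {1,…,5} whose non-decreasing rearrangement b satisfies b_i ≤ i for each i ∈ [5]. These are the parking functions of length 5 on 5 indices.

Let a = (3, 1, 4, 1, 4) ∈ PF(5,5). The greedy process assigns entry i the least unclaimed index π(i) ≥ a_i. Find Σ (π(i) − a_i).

2

Σπ = 5·6/2 = 15 (π permutes [5]); Σa = 3+1+4+1+4 = 13; disp = 15−13 = 2.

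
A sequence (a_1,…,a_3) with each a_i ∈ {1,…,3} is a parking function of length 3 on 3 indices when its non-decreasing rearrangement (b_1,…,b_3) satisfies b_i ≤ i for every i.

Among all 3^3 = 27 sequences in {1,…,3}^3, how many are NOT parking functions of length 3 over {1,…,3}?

#PF = (3−3+1)·(3+1)^(3−1) = 1×16 = 16 (Pollak)
Example (3,3,2) → sorted (2,3,3): b_1=2>1, not a PF.
Total 27; non-PF = 27−16 = 11

11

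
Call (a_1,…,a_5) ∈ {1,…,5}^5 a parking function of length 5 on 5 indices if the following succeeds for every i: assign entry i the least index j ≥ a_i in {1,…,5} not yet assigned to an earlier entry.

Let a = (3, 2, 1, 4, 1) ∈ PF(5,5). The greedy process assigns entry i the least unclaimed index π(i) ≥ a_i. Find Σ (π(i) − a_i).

4

Σπ = 5·6/2 = 15 (π permutes [5]); Σa = 3+2+1+4+1 = 11; disp = 15−11 = 4.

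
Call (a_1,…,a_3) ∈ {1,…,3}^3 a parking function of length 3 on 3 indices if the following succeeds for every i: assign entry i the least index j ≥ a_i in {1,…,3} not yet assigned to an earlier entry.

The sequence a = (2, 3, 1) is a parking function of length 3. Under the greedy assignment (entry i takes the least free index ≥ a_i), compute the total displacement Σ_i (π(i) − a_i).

Σπ = 6 ({1..3} each once); Σa = 2+3+1 = 6; disp = 6−6 = 0.

0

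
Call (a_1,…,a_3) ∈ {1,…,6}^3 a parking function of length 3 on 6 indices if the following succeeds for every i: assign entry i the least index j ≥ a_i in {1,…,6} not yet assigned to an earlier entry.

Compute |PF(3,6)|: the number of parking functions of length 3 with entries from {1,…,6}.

#PF = (7−3)·7^(3−1) = 4 · 49 = 196 [KW]
Example (3,1,5) → sorted (1,3,5): b_i ≤ 3+i ∀i, a PF.

196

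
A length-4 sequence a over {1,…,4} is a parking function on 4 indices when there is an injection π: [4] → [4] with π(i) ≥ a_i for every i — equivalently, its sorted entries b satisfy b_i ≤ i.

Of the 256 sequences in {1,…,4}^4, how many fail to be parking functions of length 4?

#PF = (5−4)·5^(4−1) = 1×125 = 125 [KW]
E.g. (4,2,2,2) → sorted (2,2,2,4): b_1=2>1, not a PF.
Total 256; non-PF = 256−125 = 131

131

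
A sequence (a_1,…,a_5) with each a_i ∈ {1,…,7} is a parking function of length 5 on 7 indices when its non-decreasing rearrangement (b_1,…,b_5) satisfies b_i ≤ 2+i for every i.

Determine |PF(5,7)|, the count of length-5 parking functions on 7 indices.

Count = (7−5+1)·(7+1)^(5−1) = 3 · 4096 = 12288
One tuple (2,6,4,3,4) → sorted (2,3,4,4,6): b_i ≤ 2+i ∀i, a PF.

12288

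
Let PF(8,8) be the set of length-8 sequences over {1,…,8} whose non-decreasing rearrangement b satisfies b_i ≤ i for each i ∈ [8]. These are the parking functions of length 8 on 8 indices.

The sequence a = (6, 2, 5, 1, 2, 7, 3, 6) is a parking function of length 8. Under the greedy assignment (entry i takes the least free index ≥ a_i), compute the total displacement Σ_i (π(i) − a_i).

Σπ(i) = 1+…+8 = 36; Σa = 6+2+5+1+2+7+3+6 = 32; disp = 36−32 = 4.

4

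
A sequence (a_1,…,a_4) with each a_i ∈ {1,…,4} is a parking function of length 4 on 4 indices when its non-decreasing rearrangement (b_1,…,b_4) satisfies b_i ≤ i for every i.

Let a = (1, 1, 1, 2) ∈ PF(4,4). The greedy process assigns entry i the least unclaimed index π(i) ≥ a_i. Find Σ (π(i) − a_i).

Σπ(i) = 1+…+4 = 10; Σa = 1+1+1+2 = 5; disp = 10−5 = 5.

5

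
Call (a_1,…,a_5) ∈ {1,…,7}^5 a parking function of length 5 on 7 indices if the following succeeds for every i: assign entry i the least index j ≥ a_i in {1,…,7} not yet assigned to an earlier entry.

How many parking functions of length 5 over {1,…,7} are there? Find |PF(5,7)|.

12288

#PF = (7+1−5)·(7+1)^{5−1} = 3×4096 = 12288 [KW]
E.g. (5,6,2,7,3) → sorted (2,3,5,6,7): b_i ≤ 2+i ∀i, a PF.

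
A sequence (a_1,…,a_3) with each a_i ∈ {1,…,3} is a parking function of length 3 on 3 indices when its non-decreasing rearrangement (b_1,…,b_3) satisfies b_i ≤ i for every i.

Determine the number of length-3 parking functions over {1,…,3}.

#PF = (3+1−3)·(3+1)^{3−1} = 1·16 = 16
Check (2,1,3) → sorted (1,2,3): b_i ≤ i ∀i, a PF.

16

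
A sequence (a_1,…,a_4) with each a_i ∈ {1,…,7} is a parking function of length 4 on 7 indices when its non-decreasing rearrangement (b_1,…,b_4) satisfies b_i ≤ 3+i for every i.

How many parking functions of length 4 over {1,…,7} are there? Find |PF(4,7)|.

|PF(4,7)| = 4·8^3 = 4·512 = 2048 [KW]
Example (1,2,4,4) → sorted (1,2,4,4): b_i ≤ 3+i ∀i, a PF.

2048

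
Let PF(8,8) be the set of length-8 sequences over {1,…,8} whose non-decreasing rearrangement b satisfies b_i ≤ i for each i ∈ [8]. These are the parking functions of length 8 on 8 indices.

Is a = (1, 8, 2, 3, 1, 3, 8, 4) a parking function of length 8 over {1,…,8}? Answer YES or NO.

NO

Rearranged: b = (1, 1, 2, 3, 3, 4, 8, 8).
  b_1=1 ≤ 1
  b_2=1 ≤ 2
  b_3=2 ≤ 3
  b_4=3 ≤ 4
  b_5=3 ≤ 5
  b_6=4 ≤ 6
  b_7=8 > 7
  fails at i=7 ⇒ NO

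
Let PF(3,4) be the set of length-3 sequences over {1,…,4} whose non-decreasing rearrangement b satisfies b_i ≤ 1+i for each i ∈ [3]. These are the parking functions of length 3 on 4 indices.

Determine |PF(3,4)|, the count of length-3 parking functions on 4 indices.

|PF| = (5−3)·5^(3−1) = 2 · 25 = 50
E.g. (1,2,4) → sorted (1,2,4): b_i ≤ 1+i ∀i, a PF.

50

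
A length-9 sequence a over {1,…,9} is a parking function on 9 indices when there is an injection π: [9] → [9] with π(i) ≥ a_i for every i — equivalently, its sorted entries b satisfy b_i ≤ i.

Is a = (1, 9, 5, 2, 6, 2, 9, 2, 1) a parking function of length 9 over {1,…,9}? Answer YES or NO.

Sorted: b = (1, 1, 2, 2, 2, 5, 6, 9, 9).
  b_1=1 ≤ 1
  b_2=1 ≤ 2
  b_3=2 ≤ 3
  b_4=2 ≤ 4
  b_5=2 ≤ 5
  b_6=5 ≤ 6
  b_7=6 ≤ 7
  b_8=9 > 8
  fails at i=8 ⇒ NO

NO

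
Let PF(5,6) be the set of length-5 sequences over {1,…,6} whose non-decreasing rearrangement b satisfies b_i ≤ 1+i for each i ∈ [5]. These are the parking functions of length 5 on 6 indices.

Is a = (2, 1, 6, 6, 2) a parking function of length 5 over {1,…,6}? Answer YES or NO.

NO

Rearranged: b = (1, 2, 2, 6, 6).
  b_1=1 ≤ 2
  b_2=2 ≤ 3
  b_3=2 ≤ 4
  b_4=6 > 5
  fails at i=4 ⇒ NO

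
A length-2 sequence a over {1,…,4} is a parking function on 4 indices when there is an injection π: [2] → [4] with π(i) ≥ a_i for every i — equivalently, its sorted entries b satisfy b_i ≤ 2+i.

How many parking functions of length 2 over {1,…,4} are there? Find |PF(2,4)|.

15

|PF| = (5−2)·5^(2−1) = 3×5 = 15 [KW]
One tuple (3,2) → sorted (2,3): b_i ≤ 2+i ∀i, a PF.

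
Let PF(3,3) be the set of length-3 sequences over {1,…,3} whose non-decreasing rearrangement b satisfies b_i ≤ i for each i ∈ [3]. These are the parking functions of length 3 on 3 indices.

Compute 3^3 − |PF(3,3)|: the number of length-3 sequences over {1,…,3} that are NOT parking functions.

11

#PF = (3−3+1)·(3+1)^(3−1) = 1·16 = 16 (Konheim–Weiss)
Example (3,3,3) → sorted (3,3,3): b_1=3>1, not a PF.
Total 27; non-PF = 27−16 = 11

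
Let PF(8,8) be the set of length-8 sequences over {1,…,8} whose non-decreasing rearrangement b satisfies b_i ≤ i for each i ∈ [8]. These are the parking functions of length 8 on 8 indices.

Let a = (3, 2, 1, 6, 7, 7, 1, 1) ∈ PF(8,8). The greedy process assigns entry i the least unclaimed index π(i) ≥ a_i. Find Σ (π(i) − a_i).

8

Σπ = 36 ({1..8} each once); Σa = 3+2+1+6+7+7+1+1 = 28; disp = 36−28 = 8.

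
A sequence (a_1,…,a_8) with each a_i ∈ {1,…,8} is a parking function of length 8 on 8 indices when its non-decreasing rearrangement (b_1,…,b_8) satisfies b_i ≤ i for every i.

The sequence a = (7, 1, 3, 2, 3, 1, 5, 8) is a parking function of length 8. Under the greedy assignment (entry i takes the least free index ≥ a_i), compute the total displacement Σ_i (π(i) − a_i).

6

Σπ = 36 ({1..8} each once); Σa = 7+1+3+2+3+1+5+8 = 30; disp = 36−30 = 6.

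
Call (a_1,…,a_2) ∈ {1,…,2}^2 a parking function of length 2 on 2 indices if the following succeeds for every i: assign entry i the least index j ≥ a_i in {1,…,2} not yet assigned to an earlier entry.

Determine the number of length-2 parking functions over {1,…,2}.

Count = (2+1−2)·(2+1)^{2−1} = 1 · 3 = 3 (Pollak)
E.g. (2,1) → sorted (1,2): b_i ≤ i ∀i, a PF.

3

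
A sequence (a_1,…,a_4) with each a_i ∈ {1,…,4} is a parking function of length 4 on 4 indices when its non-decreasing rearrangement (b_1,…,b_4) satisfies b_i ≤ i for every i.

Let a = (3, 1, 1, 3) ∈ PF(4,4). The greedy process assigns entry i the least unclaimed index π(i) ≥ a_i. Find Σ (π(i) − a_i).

2

Σπ = 10 ({1..4} each once); Σa = 3+1+1+3 = 8; disp = 10−8 = 2.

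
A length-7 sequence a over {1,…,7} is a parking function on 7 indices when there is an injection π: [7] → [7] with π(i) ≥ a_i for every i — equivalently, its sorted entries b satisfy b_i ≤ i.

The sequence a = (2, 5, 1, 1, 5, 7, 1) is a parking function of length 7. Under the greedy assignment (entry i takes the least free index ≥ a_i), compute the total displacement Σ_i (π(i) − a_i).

6

Σπ = 28 ({1..7} each once); Σa = 2+5+1+1+5+7+1 = 22; disp = 28−22 = 6.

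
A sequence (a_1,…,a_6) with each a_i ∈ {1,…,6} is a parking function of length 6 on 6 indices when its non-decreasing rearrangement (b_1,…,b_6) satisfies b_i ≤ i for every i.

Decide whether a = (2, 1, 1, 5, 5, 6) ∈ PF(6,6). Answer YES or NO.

NO

Sorted: b = (1, 1, 2, 5, 5, 6).
  b_1=1 ≤ 1
  b_2=1 ≤ 2
  b_3=2 ≤ 3
  b_4=5 > 4
  fails at i=4 ⇒ NO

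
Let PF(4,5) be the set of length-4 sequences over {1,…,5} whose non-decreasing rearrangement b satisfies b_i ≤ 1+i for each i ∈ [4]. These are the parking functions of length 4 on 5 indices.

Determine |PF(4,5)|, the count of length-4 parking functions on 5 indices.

432

|PF(4,5)| = (5−4+1)·(5+1)^(4−1) = 2×216 = 432
Example (2,1,1,5) → sorted (1,1,2,5): b_i ≤ 1+i ∀i, a PF.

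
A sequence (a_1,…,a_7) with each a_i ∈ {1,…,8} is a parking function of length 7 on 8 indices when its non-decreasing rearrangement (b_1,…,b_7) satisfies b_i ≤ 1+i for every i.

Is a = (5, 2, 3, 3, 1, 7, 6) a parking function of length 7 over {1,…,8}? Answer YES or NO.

Rearranged: b = (1, 2, 3, 3, 5, 6, 7).
  b_1=1 ≤ 2
  b_2=2 ≤ 3
  b_3=3 ≤ 4
  b_4=3 ≤ 5
  b_5=5 ≤ 6
  b_6=6 ≤ 7
  b_7=7 ≤ 8
All bounds hold ⇒ YES

YES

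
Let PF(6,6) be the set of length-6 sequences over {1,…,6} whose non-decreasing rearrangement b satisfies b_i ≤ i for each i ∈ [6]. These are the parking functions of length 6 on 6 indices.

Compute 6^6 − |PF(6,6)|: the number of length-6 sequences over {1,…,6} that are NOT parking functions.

29849

Count = (6−6+1)·(6+1)^(6−1) = 1 · 16807 = 16807 (Pollak)
One tuple (6,5,3,6,3,6) → sorted (3,3,5,6,6,6): b_1=3>1, not a PF.
Total 46656; non-PF = 46656−16807 = 29849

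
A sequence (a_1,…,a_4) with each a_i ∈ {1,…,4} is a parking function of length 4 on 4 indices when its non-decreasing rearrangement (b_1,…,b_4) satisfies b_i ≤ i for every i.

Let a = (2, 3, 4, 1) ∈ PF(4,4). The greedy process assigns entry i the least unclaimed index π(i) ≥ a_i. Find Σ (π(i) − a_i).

0

Σπ = 10 ({1..4} each once); Σa = 2+3+4+1 = 10; disp = 10−10 = 0.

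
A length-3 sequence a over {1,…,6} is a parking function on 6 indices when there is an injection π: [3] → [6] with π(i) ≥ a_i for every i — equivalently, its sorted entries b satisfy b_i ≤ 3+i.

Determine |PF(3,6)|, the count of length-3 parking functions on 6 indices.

196

|PF(3,6)| = 4·7^2 = 4×49 = 196 (Konheim–Weiss)
E.g. (1,1,1) → sorted (1,1,1): b_i ≤ 3+i ∀i, a PF.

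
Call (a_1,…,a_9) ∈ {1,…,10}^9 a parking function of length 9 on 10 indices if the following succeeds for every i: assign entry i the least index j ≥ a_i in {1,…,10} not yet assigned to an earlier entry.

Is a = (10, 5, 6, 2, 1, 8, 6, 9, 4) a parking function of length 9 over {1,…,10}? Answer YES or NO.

Order a: b = (1, 2, 4, 5, 6, 6, 8, 9, 10).
  b_1=1 ≤ 2
  b_2=2 ≤ 3
  b_3=4 ≤ 4
  b_4=5 ≤ 5
  b_5=6 ≤ 6
  b_6=6 ≤ 7
  b_7=8 ≤ 8
  b_8=9 ≤ 9
  b_9=10 ≤ 10
All bounds hold ⇒ YES

YES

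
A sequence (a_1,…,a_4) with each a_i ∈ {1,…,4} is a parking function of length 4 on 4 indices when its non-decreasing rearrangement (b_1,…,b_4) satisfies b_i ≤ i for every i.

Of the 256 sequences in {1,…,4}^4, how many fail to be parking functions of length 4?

Count = 1·5^3 = 1·125 = 125
One tuple (3,4,4,1) → sorted (1,3,4,4): b_2=3>2, not a PF.
4^4 − 125 = 256 − 125 = 131

131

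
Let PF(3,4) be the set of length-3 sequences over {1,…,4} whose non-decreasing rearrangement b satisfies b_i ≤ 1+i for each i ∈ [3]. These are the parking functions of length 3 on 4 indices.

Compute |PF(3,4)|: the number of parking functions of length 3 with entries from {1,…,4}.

50

Count = 2·5^2 = 2×25 = 50 (Pollak)
Check (2,3,2) → sorted (2,2,3): b_i ≤ 1+i ∀i, a PF.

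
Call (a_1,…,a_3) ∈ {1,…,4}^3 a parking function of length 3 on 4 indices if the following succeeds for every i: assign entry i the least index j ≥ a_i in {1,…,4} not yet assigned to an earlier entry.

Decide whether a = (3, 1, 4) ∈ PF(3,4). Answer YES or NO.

YES

Rearranged: b = (1, 3, 4).
  b_1=1 ≤ 2
  b_2=3 ≤ 3
  b_3=4 ≤ 4
All bounds hold ⇒ YES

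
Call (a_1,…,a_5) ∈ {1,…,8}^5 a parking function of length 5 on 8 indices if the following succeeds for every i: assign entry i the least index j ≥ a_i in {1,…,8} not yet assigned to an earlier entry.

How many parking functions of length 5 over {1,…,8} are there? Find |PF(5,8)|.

|PF| = (8−5+1)·(8+1)^(5−1) = 4·6561 = 26244 (Konheim–Weiss)
Check (2,2,7,4,2) → sorted (2,2,2,4,7): b_i ≤ 3+i ∀i, a PF.

26244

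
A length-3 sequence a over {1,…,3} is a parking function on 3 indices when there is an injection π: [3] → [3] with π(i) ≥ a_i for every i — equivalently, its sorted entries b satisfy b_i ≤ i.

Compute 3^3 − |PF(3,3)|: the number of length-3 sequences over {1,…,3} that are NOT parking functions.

#PF = 1·4^2 = 1·16 = 16 [KW]
E.g. (3,3,2) → sorted (2,3,3): b_1=2>1, not a PF.
Total 27; non-PF = 27−16 = 11

11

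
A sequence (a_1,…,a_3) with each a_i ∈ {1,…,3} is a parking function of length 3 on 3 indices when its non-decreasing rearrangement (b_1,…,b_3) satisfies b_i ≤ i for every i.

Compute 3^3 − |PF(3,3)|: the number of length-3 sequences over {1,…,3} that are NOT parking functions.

11

|PF(3,3)| = (4−3)·4^(3−1) = 1·16 = 16
Check (3,3,3) → sorted (3,3,3): b_1=3>1, not a PF.
So 27 − 16 = 11 fail.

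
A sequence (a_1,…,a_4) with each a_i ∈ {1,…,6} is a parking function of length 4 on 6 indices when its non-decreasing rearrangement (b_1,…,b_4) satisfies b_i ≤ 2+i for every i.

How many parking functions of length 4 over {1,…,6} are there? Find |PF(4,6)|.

|PF| = (6−4+1)·(6+1)^(4−1) = 3 · 343 = 1029 (Pollak)
One tuple (5,2,2,6) → sorted (2,2,5,6): b_i ≤ 2+i ∀i, a PF.

1029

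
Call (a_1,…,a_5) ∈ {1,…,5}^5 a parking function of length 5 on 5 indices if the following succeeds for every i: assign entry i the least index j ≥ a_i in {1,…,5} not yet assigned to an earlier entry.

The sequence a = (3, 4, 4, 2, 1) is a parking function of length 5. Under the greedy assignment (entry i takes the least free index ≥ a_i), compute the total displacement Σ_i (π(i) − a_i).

1

Σπ = 15 ({1..5} each once); Σa = 3+4+4+2+1 = 14; disp = 15−14 = 1.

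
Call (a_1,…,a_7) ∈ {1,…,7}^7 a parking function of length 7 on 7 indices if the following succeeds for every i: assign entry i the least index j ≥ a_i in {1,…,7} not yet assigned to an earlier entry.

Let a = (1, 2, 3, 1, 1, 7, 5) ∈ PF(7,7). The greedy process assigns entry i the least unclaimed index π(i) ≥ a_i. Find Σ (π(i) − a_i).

8

Σπ = 28 ({1..7} each once); Σa = 1+2+3+1+1+7+5 = 20; disp = 28−20 = 8.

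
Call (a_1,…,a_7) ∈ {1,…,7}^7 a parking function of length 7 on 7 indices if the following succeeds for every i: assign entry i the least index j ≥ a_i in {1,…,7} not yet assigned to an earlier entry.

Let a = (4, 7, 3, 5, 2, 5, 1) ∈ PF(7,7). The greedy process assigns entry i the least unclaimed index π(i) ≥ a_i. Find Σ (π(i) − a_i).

1

Σπ(i) = 1+…+7 = 28; Σa = 4+7+3+5+2+5+1 = 27; disp = 28−27 = 1.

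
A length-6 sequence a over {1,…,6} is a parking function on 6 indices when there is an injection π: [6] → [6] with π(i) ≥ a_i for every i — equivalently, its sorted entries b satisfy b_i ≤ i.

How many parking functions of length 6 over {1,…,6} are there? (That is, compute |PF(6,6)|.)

16807

|PF| = (6−6+1)·(6+1)^(6−1) = 1×16807 = 16807 [KW]
Check (4,1,4,2,4,2) → sorted (1,2,2,4,4,4): b_i ≤ i ∀i, a PF.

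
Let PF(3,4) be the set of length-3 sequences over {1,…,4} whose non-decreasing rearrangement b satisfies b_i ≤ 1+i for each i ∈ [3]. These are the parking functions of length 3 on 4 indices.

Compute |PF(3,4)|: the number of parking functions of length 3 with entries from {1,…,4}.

|PF| = (5−3)·5^(3−1) = 2·25 = 50 (Konheim–Weiss)
E.g. (1,3,3) → sorted (1,3,3): b_i ≤ 1+i ∀i, a PF.

50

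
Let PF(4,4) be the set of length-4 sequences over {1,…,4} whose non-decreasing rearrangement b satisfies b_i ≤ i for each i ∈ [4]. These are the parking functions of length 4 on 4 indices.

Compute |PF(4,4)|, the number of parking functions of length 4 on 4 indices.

Count = (4−4+1)·(4+1)^(4−1) = 1×125 = 125 (Konheim–Weiss)
E.g. (2,1,1,4) → sorted (1,1,2,4): b_i ≤ i ∀i, a PF.

125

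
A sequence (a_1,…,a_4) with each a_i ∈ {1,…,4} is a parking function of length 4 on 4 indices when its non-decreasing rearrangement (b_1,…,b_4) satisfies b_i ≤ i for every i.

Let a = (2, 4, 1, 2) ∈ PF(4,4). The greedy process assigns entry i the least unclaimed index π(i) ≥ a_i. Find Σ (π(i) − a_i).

1

Σπ = 10 ({1..4} each once); Σa = 2+4+1+2 = 9; disp = 10−9 = 1.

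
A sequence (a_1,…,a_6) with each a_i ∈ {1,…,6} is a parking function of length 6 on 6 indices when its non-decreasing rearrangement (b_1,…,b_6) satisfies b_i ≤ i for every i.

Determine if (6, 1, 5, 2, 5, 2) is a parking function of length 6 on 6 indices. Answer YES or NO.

NO

Rearranged: b = (1, 2, 2, 5, 5, 6).
  b_1=1 ≤ 1
  b_2=2 ≤ 2
  b_3=2 ≤ 3
  b_4=5 > 4
  fails at i=4 ⇒ NO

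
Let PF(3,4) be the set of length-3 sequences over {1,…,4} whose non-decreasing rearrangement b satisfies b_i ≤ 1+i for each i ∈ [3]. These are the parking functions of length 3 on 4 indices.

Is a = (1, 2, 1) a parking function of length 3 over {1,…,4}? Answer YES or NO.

YES

Order a: b = (1, 1, 2).
  b_1=1 ≤ 2
  b_2=1 ≤ 3
  b_3=2 ≤ 4
All bounds hold ⇒ YES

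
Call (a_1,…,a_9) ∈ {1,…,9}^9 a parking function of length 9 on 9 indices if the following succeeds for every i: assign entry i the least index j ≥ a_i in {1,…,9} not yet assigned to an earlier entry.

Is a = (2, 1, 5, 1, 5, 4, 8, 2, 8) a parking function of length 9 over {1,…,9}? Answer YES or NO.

YES

Sorted: b = (1, 1, 2, 2, 4, 5, 5, 8, 8).
  b_1=1 ≤ 1
  b_2=1 ≤ 2
  b_3=2 ≤ 3
  b_4=2 ≤ 4
  b_5=4 ≤ 5
  b_6=5 ≤ 6
  b_7=5 ≤ 7
  b_8=8 ≤ 8
  b_9=8 ≤ 9
All bounds hold ⇒ YES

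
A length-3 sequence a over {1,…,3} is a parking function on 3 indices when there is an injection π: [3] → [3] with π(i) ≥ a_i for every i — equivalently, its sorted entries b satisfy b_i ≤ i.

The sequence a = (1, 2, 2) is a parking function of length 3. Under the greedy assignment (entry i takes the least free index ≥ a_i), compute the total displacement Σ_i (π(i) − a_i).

Σπ(i) = 1+…+3 = 6; Σa = 1+2+2 = 5; disp = 6−5 = 1.

1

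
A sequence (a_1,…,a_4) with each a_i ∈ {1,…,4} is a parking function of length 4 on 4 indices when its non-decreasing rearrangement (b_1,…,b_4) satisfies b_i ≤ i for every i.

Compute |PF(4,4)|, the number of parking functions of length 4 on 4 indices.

#PF = 1·5^3 = 1 · 125 = 125 (Konheim–Weiss)
Check (1,1,4,3) → sorted (1,1,3,4): b_i ≤ i ∀i, a PF.

125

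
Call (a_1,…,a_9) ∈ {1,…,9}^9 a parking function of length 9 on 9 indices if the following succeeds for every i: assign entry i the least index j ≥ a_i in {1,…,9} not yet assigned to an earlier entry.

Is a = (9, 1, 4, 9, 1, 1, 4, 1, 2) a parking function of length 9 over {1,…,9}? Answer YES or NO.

NO

Order a: b = (1, 1, 1, 1, 2, 4, 4, 9, 9).
  b_1=1 ≤ 1
  b_2=1 ≤ 2
  b_3=1 ≤ 3
  b_4=1 ≤ 4
  b_5=2 ≤ 5
  b_6=4 ≤ 6
  b_7=4 ≤ 7
  b_8=9 > 8
  fails at i=8 ⇒ NO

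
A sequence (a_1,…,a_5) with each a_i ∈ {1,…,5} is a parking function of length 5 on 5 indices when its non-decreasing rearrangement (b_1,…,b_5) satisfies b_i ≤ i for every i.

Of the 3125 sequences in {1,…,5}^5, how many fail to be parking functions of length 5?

Count = (5−5+1)·(5+1)^(5−1) = 1×1296 = 1296 [KW]
Check (1,4,5,1,5) → sorted (1,1,4,5,5): b_3=4>3, not a PF.
Total 3125; non-PF = 3125−1296 = 1829

1829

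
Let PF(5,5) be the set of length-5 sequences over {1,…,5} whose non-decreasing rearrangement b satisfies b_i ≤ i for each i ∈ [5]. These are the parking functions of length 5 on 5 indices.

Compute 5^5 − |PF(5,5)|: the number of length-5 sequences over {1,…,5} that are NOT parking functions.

1829

|PF| = (6−5)·6^(5−1) = 1 · 1296 = 1296
Check (5,4,4,5,5) → sorted (4,4,5,5,5): b_1=4>1, not a PF.
Total 3125; non-PF = 3125−1296 = 1829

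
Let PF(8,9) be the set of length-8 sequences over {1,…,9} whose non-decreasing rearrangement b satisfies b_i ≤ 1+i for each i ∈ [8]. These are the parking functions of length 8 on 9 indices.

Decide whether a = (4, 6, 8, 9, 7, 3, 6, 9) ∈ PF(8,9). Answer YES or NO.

NO

Sorted: b = (3, 4, 6, 6, 7, 8, 9, 9).
  b_1=3 > 2
  fails at i=1 ⇒ NO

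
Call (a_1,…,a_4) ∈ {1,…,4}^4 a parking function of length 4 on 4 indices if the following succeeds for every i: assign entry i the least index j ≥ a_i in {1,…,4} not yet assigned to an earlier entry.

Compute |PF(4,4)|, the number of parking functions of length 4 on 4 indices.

125

|PF(4,4)| = (4−4+1)·(4+1)^(4−1) = 1·125 = 125 [KW]
Check (1,1,4,1) → sorted (1,1,1,4): b_i ≤ i ∀i, a PF.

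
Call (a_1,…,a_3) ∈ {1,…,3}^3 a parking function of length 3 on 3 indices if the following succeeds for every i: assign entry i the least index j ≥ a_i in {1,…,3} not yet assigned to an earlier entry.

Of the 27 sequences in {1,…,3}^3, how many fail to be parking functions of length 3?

11

|PF(3,3)| = 1·4^2 = 1×16 = 16 [KW]
Check (3,3,3) → sorted (3,3,3): b_1=3>1, not a PF.
3^3 − 16 = 27 − 16 = 11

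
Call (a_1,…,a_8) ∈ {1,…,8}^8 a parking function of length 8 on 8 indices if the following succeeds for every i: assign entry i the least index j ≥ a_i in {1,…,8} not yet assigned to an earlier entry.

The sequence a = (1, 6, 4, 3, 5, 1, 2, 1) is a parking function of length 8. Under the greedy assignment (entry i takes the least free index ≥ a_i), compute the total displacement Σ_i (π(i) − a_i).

13

Σπ = 8·9/2 = 36 (π permutes [8]); Σa = 1+6+4+3+5+1+2+1 = 23; disp = 36−23 = 13.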